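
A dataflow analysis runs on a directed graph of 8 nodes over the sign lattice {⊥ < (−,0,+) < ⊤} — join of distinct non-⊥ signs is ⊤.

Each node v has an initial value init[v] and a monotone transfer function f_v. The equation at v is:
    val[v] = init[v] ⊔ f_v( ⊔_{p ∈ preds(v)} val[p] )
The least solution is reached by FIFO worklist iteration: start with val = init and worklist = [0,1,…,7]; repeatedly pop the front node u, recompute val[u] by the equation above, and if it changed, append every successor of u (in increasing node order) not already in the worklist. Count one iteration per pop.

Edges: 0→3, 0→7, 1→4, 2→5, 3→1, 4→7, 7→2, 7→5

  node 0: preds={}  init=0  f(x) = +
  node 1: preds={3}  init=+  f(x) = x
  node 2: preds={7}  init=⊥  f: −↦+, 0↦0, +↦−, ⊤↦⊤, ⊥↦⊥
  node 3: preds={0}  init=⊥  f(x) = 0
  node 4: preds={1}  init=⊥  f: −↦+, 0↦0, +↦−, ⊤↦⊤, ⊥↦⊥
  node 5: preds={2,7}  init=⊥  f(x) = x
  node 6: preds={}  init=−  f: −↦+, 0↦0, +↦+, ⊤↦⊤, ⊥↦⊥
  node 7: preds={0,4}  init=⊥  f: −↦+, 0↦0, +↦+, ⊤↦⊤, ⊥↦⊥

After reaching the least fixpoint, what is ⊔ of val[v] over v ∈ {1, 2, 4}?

Worklist (13 pops):
  #1 pop 0: in=⊥ → ⊤ (was 0); enqueue []
  #2 pop 1: in=⊥ → + (no change)
  #3 pop 2: in=⊥ → ⊥ (no change)
  #4 pop 3: in=⊤ → 0 (was ⊥); enqueue [1]
  #5 pop 4: in=+ → − (was ⊥); enqueue []
  #6 pop 5: in=⊥ → ⊥ (no change)
  #7 pop 6: in=⊥ → − (no change)
  #8 pop 7: in=⊤ → ⊤ (was ⊥); enqueue [2,5]
  #9 pop 1: in=0 → ⊤ (was +); enqueue [4]
  #10 pop 2: in=⊤ → ⊤ (was ⊥); enqueue []
  #11 pop 5: in=⊤ → ⊤ (was ⊥); enqueue []
  #12 pop 4: in=⊤ → ⊤ (was −); enqueue [7]
  #13 pop 7: in=⊤ → ⊤ (no change)

Fixpoint:
  val[0] = ⊤
  val[1] = ⊤
  val[2] = ⊤
  val[3] = 0
  val[4] = ⊤
  val[5] = ⊤
  val[6] = −
  val[7] = ⊤

⊤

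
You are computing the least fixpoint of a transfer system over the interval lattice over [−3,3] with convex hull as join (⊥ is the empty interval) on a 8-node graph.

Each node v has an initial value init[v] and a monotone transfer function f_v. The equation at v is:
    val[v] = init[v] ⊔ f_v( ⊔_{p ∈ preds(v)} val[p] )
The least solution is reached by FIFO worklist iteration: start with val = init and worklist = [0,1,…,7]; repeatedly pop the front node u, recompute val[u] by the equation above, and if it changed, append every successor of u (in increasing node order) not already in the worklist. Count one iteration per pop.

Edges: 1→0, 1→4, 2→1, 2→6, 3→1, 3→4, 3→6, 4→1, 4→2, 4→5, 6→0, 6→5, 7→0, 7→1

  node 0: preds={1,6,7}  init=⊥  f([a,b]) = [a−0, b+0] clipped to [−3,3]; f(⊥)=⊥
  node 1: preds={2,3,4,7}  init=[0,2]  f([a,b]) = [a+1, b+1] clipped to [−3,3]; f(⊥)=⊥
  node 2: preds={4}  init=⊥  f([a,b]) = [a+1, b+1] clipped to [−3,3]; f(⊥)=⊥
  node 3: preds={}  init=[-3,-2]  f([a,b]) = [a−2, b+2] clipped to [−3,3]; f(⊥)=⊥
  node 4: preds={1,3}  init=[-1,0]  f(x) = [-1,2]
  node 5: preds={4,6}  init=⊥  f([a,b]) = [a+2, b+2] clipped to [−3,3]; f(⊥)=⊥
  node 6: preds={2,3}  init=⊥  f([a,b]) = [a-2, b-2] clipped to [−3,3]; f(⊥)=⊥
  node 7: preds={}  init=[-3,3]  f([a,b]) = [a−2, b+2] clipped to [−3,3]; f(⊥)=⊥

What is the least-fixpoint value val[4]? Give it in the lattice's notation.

Trace (16 dequeues):
  [1] u=0 | in [-3,3] | out [-3,3] | prev ⊥ | push {}
  [2] u=1 | in [-3,3] | out [-2,3] | prev [0,2] | push {0}
  [3] u=2 | in [-1,0] | out [0,1] | prev ⊥ | push {1}
  [4] u=3 | in ⊥ | out [-3,-2] | ==
  [5] u=4 | in [-3,3] | out [-1,2] | prev [-1,0] | push {2}
  [6] u=5 | in [-1,2] | out [1,3] | prev ⊥ | push {}
  [7] u=6 | in [-3,1] | out [-3,-1] | prev ⊥ | push {5}
  [8] u=7 | in ⊥ | out [-3,3] | ==
  [9] u=0 | in [-3,3] | out [-3,3] | ==
  [10] u=1 | in [-3,3] | out [-2,3] | ==
  [11] u=2 | in [-1,2] | out [0,3] | prev [0,1] | push {1,6}
  [12] u=5 | in [-3,2] | out [-1,3] | prev [1,3] | push {}
  [13] u=1 | in [-3,3] | out [-2,3] | ==
  [14] u=6 | in [-3,3] | out [-3,1] | prev [-3,-1] | push {0,5}
  [15] u=0 | in [-3,3] | out [-3,3] | ==
  [16] u=5 | in [-3,2] | out [-1,3] | ==

Converged values:
  [0] [-3,3]
  [1] [-2,3]
  [2] [0,3]
  [3] [-3,-2]
  [4] [-1,2]
  [5] [-1,3]
  [6] [-3,1]
  [7] [-3,3]

[-1,2]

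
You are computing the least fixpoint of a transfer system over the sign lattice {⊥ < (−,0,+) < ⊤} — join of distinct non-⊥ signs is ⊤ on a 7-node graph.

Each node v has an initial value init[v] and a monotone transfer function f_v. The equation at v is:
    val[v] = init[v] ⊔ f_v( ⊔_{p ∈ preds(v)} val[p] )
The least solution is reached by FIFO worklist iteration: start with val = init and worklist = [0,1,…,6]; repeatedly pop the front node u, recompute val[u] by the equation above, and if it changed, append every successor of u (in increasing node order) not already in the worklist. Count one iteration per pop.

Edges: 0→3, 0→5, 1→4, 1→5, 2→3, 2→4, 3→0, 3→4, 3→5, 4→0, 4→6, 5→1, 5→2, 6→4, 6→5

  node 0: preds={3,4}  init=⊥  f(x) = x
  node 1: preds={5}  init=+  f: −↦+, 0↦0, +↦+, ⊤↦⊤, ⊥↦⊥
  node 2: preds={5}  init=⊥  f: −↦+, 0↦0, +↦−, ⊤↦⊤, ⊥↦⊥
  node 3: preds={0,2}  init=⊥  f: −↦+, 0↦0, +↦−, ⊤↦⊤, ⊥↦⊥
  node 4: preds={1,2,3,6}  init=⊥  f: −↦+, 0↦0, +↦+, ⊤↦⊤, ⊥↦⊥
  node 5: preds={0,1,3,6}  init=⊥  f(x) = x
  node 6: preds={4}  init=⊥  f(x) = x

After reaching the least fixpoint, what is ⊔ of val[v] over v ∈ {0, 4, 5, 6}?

⊤

Iteration log — 23 steps:
  step 1. node 0  ⊔preds=⊥  new=⊥  stable
  step 2. node 1  ⊔preds=⊥  new=+  stable
  step 3. node 2  ⊔preds=⊥  new=⊥  stable
  step 4. node 3  ⊔preds=⊥  new=⊥  stable
  step 5. node 4  ⊔preds=+  new=+  old=⊥  +wl: 0
  step 6. node 5  ⊔preds=+  new=+  old=⊥  +wl: 1,2
  step 7. node 6  ⊔preds=+  new=+  old=⊥  +wl: 4,5
  step 8. node 0  ⊔preds=+  new=+  old=⊥  +wl: 3
  step 9. node 1  ⊔preds=+  new=+  stable
  step 10. node 2  ⊔preds=+  new=−  old=⊥  +wl: 
  step 11. node 4  ⊔preds=⊤  new=⊤  old=+  +wl: 0,6
  step 12. node 5  ⊔preds=+  new=+  stable
  step 13. node 3  ⊔preds=⊤  new=⊤  old=⊥  +wl: 4,5
  step 14. node 0  ⊔preds=⊤  new=⊤  old=+  +wl: 3
  step 15. node 6  ⊔preds=⊤  new=⊤  old=+  +wl: 
  step 16. node 4  ⊔preds=⊤  new=⊤  stable
  step 17. node 5  ⊔preds=⊤  new=⊤  old=+  +wl: 1,2
  step 18. node 3  ⊔preds=⊤  new=⊤  stable
  step 19. node 1  ⊔preds=⊤  new=⊤  old=+  +wl: 4,5
  step 20. node 2  ⊔preds=⊤  new=⊤  old=−  +wl: 3
  step 21. node 4  ⊔preds=⊤  new=⊤  stable
  step 22. node 5  ⊔preds=⊤  new=⊤  stable
  step 23. node 3  ⊔preds=⊤  new=⊤  stable

Least fixpoint reached:
  node 0: ⊤
  node 1: ⊤
  node 2: ⊤
  node 3: ⊤
  node 4: ⊤
  node 5: ⊤
  node 6: ⊤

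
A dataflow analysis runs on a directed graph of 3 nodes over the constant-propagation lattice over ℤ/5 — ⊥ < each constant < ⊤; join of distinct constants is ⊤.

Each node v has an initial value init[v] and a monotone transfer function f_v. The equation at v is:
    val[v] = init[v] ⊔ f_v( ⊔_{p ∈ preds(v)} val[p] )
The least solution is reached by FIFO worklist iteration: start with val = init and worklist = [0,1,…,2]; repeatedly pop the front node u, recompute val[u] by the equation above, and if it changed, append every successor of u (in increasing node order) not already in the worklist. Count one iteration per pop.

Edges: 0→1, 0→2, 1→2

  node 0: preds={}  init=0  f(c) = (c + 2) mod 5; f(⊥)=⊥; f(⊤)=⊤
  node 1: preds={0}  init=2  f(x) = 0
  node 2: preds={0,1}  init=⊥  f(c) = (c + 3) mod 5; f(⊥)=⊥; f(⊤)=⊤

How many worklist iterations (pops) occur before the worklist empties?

Trace (3 dequeues):
  [1] u=0 | in ⊥ | out 0 | ==
  [2] u=1 | in 0 | out ⊤ | prev 2 | push {}
  [3] u=2 | in ⊤ | out ⊤ | prev ⊥ | push {}

Converged values:
  [0] 0
  [1] ⊤
  [2] ⊤

3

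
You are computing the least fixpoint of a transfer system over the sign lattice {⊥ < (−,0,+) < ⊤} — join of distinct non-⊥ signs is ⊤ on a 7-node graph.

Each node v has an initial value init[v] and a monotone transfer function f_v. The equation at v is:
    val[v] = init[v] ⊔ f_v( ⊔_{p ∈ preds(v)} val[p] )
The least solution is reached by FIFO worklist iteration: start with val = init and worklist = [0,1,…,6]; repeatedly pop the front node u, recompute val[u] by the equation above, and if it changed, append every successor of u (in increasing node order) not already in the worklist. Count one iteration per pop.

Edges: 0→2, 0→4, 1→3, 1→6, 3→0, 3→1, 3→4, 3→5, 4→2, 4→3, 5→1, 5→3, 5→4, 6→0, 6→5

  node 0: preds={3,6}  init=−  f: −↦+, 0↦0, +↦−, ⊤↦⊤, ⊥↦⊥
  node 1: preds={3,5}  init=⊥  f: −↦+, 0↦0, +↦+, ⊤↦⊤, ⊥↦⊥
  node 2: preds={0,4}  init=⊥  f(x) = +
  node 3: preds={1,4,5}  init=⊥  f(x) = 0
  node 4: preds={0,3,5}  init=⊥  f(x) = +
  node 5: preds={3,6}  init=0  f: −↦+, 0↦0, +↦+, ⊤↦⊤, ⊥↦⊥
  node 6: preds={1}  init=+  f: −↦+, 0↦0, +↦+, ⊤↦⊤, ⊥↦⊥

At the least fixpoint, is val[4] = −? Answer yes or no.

Trace (14 dequeues):
  [1] u=0 | in + | out − | ==
  [2] u=1 | in 0 | out 0 | prev ⊥ | push {}
  [3] u=2 | in − | out + | prev ⊥ | push {}
  [4] u=3 | in 0 | out 0 | prev ⊥ | push {0,1}
  [5] u=4 | in ⊤ | out + | prev ⊥ | push {2,3}
  [6] u=5 | in ⊤ | out ⊤ | prev 0 | push {4}
  [7] u=6 | in 0 | out ⊤ | prev + | push {5}
  [8] u=0 | in ⊤ | out ⊤ | prev − | push {}
  [9] u=1 | in ⊤ | out ⊤ | prev 0 | push {6}
  [10] u=2 | in ⊤ | out + | ==
  [11] u=3 | in ⊤ | out 0 | ==
  [12] u=4 | in ⊤ | out + | ==
  [13] u=5 | in ⊤ | out ⊤ | ==
  [14] u=6 | in ⊤ | out ⊤ | ==

Converged values:
  [0] ⊤
  [1] ⊤
  [2] +
  [3] 0
  [4] +
  [5] ⊤
  [6] ⊤

no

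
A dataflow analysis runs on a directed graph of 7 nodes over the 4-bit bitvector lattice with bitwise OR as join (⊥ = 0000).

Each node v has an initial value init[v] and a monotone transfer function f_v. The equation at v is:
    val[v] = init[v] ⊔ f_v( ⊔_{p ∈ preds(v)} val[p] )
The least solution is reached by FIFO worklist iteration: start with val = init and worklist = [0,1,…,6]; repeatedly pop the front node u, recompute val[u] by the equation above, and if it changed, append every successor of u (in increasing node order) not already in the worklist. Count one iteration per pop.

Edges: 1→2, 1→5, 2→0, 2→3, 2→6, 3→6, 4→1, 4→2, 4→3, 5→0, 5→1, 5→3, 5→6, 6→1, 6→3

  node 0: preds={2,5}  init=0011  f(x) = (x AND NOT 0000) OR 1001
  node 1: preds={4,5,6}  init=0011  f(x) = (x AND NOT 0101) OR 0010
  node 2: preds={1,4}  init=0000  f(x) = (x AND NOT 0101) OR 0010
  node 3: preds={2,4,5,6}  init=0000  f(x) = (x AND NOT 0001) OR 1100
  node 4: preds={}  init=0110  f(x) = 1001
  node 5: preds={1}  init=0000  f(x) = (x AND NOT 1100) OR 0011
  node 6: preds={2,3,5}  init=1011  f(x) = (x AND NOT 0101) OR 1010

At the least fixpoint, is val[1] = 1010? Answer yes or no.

no

Worklist (11 pops):
  #1 pop 0: in=0000 → 1011 (was 0011); enqueue []
  #2 pop 1: in=1111 → 1011 (was 0011); enqueue []
  #3 pop 2: in=1111 → 1010 (was 0000); enqueue [0]
  #4 pop 3: in=1111 → 1110 (was 0000); enqueue []
  #5 pop 4: in=0000 → 1111 (was 0110); enqueue [1,2,3]
  #6 pop 5: in=1011 → 0011 (was 0000); enqueue []
  #7 pop 6: in=1111 → 1011 (no change)
  #8 pop 0: in=1011 → 1011 (no change)
  #9 pop 1: in=1111 → 1011 (no change)
  #10 pop 2: in=1111 → 1010 (no change)
  #11 pop 3: in=1111 → 1110 (no change)

Fixpoint:
  val[0] = 1011
  val[1] = 1011
  val[2] = 1010
  val[3] = 1110
  val[4] = 1111
  val[5] = 0011
  val[6] = 1011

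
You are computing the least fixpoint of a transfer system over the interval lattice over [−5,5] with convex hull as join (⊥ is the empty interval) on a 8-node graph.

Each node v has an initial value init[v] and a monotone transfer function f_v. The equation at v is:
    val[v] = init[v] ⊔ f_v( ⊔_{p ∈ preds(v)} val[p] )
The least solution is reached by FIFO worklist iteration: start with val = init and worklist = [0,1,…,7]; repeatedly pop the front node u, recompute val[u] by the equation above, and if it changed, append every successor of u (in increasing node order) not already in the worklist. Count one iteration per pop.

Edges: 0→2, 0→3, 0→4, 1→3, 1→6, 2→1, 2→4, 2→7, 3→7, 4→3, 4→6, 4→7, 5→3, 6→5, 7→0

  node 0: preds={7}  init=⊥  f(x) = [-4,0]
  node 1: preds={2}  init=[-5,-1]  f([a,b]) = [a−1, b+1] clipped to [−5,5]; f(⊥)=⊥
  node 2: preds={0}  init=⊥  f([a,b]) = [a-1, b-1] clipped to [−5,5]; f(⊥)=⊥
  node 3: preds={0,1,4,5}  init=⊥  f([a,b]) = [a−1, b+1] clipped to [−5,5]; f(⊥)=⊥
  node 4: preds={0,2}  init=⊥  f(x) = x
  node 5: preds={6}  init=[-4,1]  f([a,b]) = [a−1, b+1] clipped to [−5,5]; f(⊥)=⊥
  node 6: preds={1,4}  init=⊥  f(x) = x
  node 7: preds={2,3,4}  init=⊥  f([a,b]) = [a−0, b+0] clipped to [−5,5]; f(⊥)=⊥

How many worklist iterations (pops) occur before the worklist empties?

14

Worklist (14 pops):
  #1 pop 0: in=⊥ → [-4,0] (was ⊥); enqueue []
  #2 pop 1: in=⊥ → [-5,-1] (no change)
  #3 pop 2: in=[-4,0] → [-5,-1] (was ⊥); enqueue [1]
  #4 pop 3: in=[-5,1] → [-5,2] (was ⊥); enqueue []
  #5 pop 4: in=[-5,0] → [-5,0] (was ⊥); enqueue [3]
  #6 pop 5: in=⊥ → [-4,1] (no change)
  #7 pop 6: in=[-5,0] → [-5,0] (was ⊥); enqueue [5]
  #8 pop 7: in=[-5,2] → [-5,2] (was ⊥); enqueue [0]
  #9 pop 1: in=[-5,-1] → [-5,0] (was [-5,-1]); enqueue [6]
  #10 pop 3: in=[-5,1] → [-5,2] (no change)
  #11 pop 5: in=[-5,0] → [-5,1] (was [-4,1]); enqueue [3]
  #12 pop 0: in=[-5,2] → [-4,0] (no change)
  #13 pop 6: in=[-5,0] → [-5,0] (no change)
  #14 pop 3: in=[-5,1] → [-5,2] (no change)

Fixpoint:
  val[0] = [-4,0]
  val[1] = [-5,0]
  val[2] = [-5,-1]
  val[3] = [-5,2]
  val[4] = [-5,0]
  val[5] = [-5,1]
  val[6] = [-5,0]
  val[7] = [-5,2]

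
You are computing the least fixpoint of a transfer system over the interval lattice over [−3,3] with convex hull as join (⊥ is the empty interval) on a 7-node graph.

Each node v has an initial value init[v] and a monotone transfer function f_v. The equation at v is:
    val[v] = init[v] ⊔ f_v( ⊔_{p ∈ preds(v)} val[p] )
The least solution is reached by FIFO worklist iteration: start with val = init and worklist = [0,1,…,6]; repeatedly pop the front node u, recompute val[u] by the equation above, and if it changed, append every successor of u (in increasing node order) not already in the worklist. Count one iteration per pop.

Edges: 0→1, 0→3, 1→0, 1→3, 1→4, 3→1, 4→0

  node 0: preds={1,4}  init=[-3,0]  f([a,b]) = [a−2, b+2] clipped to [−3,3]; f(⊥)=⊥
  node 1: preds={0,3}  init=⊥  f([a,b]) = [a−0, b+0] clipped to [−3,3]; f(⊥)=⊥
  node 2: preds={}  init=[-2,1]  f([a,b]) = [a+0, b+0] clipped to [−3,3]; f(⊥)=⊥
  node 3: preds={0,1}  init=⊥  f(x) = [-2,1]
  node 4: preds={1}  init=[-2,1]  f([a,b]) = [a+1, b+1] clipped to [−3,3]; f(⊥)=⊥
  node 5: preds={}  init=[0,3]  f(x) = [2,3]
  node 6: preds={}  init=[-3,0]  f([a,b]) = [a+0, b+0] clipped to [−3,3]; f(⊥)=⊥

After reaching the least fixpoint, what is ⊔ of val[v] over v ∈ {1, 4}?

Iteration log — 9 steps:
  step 1. node 0  ⊔preds=[-2,1]  new=[-3,3]  old=[-3,0]  +wl: 
  step 2. node 1  ⊔preds=[-3,3]  new=[-3,3]  old=⊥  +wl: 0
  step 3. node 2  ⊔preds=⊥  new=[-2,1]  stable
  step 4. node 3  ⊔preds=[-3,3]  new=[-2,1]  old=⊥  +wl: 1
  step 5. node 4  ⊔preds=[-3,3]  new=[-2,3]  old=[-2,1]  +wl: 
  step 6. node 5  ⊔preds=⊥  new=[0,3]  stable
  step 7. node 6  ⊔preds=⊥  new=[-3,0]  stable
  step 8. node 0  ⊔preds=[-3,3]  new=[-3,3]  stable
  step 9. node 1  ⊔preds=[-3,3]  new=[-3,3]  stable

Least fixpoint reached:
  node 0: [-3,3]
  node 1: [-3,3]
  node 2: [-2,1]
  node 3: [-2,1]
  node 4: [-2,3]
  node 5: [0,3]
  node 6: [-3,0]

[-3,3]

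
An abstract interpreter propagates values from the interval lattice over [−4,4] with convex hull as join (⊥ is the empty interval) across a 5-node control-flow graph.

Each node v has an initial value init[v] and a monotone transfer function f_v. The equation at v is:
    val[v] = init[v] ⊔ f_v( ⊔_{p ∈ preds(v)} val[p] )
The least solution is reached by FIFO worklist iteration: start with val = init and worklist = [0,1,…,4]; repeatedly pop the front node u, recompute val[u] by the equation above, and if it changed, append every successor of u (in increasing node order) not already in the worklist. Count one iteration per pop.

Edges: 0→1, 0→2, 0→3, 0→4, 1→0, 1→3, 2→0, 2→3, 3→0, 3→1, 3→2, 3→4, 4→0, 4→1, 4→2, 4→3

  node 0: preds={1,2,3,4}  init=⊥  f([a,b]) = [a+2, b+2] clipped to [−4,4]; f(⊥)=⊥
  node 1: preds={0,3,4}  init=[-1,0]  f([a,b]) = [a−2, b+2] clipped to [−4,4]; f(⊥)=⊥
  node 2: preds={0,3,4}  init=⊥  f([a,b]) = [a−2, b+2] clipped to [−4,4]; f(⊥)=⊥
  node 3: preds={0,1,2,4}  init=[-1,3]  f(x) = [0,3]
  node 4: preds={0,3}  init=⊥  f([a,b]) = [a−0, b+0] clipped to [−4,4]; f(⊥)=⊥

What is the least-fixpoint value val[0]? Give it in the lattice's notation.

[-1,4]

Trace (10 dequeues):
  [1] u=0 | in [-1,3] | out [1,4] | prev ⊥ | push {}
  [2] u=1 | in [-1,4] | out [-3,4] | prev [-1,0] | push {0}
  [3] u=2 | in [-1,4] | out [-3,4] | prev ⊥ | push {}
  [4] u=3 | in [-3,4] | out [-1,3] | ==
  [5] u=4 | in [-1,4] | out [-1,4] | prev ⊥ | push {1,2,3}
  [6] u=0 | in [-3,4] | out [-1,4] | prev [1,4] | push {4}
  [7] u=1 | in [-1,4] | out [-3,4] | ==
  [8] u=2 | in [-1,4] | out [-3,4] | ==
  [9] u=3 | in [-3,4] | out [-1,3] | ==
  [10] u=4 | in [-1,4] | out [-1,4] | ==

Converged values:
  [0] [-1,4]
  [1] [-3,4]
  [2] [-3,4]
  [3] [-1,3]
  [4] [-1,4]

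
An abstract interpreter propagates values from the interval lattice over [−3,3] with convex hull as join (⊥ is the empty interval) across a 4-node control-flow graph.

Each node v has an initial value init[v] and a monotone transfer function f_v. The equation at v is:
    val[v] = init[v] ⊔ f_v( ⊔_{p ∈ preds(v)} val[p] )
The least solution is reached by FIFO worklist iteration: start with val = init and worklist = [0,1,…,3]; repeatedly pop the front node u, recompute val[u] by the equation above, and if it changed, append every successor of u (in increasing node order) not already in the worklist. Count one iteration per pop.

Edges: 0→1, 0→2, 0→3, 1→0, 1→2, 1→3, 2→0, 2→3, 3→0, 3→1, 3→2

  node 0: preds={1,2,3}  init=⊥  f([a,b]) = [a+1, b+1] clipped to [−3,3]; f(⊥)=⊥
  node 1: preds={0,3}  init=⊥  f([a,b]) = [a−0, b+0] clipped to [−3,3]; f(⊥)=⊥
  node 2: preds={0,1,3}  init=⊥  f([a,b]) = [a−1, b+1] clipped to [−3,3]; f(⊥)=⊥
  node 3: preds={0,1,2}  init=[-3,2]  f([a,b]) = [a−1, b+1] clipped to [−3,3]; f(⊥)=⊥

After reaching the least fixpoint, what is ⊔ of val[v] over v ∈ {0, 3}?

Worklist (7 pops):
  #1 pop 0: in=[-3,2] → [-2,3] (was ⊥); enqueue []
  #2 pop 1: in=[-3,3] → [-3,3] (was ⊥); enqueue [0]
  #3 pop 2: in=[-3,3] → [-3,3] (was ⊥); enqueue []
  #4 pop 3: in=[-3,3] → [-3,3] (was [-3,2]); enqueue [1,2]
  #5 pop 0: in=[-3,3] → [-2,3] (no change)
  #6 pop 1: in=[-3,3] → [-3,3] (no change)
  #7 pop 2: in=[-3,3] → [-3,3] (no change)

Fixpoint:
  val[0] = [-2,3]
  val[1] = [-3,3]
  val[2] = [-3,3]
  val[3] = [-3,3]

[-3,3]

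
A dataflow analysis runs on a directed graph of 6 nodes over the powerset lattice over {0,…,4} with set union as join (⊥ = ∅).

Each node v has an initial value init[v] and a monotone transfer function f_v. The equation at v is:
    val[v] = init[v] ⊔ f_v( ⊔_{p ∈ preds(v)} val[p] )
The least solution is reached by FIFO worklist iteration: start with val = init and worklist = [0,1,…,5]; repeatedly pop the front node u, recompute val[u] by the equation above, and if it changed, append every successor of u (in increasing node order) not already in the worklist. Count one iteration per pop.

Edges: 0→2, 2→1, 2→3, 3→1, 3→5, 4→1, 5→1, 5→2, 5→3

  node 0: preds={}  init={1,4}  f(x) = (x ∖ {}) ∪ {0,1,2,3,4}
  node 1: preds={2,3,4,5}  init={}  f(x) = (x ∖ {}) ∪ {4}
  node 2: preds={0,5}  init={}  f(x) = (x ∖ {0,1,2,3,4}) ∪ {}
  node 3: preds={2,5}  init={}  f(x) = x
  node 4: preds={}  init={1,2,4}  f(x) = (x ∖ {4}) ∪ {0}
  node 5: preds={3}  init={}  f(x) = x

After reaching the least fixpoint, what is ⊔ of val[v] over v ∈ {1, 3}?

{0,1,2,4}

Worklist (7 pops):
  #1 pop 0: in={} → {0,1,2,3,4} (was {1,4}); enqueue []
  #2 pop 1: in={1,2,4} → {1,2,4} (was {}); enqueue []
  #3 pop 2: in={0,1,2,3,4} → {} (no change)
  #4 pop 3: in={} → {} (no change)
  #5 pop 4: in={} → {0,1,2,4} (was {1,2,4}); enqueue [1]
  #6 pop 5: in={} → {} (no change)
  #7 pop 1: in={0,1,2,4} → {0,1,2,4} (was {1,2,4}); enqueue []

Fixpoint:
  val[0] = {0,1,2,3,4}
  val[1] = {0,1,2,4}
  val[2] = {}
  val[3] = {}
  val[4] = {0,1,2,4}
  val[5] = {}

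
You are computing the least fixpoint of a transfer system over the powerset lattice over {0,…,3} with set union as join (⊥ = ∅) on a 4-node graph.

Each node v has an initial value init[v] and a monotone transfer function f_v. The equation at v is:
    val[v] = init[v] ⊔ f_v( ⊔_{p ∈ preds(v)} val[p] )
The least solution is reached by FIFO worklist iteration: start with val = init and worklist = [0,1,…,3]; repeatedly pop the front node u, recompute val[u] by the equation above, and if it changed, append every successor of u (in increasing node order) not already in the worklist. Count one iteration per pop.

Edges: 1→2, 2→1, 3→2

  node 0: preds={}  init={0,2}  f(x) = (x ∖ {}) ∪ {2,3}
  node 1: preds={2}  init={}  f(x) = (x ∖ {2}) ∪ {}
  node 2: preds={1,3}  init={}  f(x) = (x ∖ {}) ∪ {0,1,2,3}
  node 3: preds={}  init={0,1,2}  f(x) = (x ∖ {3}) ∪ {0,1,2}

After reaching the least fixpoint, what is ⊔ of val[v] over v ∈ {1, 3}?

Worklist (6 pops):
  #1 pop 0: in={} → {0,2,3} (was {0,2}); enqueue []
  #2 pop 1: in={} → {} (no change)
  #3 pop 2: in={0,1,2} → {0,1,2,3} (was {}); enqueue [1]
  #4 pop 3: in={} → {0,1,2} (no change)
  #5 pop 1: in={0,1,2,3} → {0,1,3} (was {}); enqueue [2]
  #6 pop 2: in={0,1,2,3} → {0,1,2,3} (no change)

Fixpoint:
  val[0] = {0,2,3}
  val[1] = {0,1,3}
  val[2] = {0,1,2,3}
  val[3] = {0,1,2}

{0,1,2,3}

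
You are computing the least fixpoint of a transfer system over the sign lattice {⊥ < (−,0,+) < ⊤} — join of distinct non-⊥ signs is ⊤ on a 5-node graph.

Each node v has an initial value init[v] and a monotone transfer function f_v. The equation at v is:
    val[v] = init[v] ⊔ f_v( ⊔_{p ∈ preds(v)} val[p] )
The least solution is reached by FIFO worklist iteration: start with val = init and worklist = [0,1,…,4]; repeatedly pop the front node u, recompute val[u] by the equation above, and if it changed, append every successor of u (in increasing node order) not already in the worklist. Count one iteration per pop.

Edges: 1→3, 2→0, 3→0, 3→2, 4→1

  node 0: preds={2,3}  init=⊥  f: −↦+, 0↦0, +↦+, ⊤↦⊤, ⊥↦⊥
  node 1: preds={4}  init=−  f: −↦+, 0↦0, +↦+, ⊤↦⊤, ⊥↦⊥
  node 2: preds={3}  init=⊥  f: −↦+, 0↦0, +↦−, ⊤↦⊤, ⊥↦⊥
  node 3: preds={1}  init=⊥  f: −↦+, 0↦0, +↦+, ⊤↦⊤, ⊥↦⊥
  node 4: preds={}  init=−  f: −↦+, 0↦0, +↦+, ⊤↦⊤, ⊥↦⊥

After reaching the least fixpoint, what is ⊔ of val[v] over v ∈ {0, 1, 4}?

⊤

Worklist (8 pops):
  #1 pop 0: in=⊥ → ⊥ (no change)
  #2 pop 1: in=− → ⊤ (was −); enqueue []
  #3 pop 2: in=⊥ → ⊥ (no change)
  #4 pop 3: in=⊤ → ⊤ (was ⊥); enqueue [0,2]
  #5 pop 4: in=⊥ → − (no change)
  #6 pop 0: in=⊤ → ⊤ (was ⊥); enqueue []
  #7 pop 2: in=⊤ → ⊤ (was ⊥); enqueue [0]
  #8 pop 0: in=⊤ → ⊤ (no change)

Fixpoint:
  val[0] = ⊤
  val[1] = ⊤
  val[2] = ⊤
  val[3] = ⊤
  val[4] = −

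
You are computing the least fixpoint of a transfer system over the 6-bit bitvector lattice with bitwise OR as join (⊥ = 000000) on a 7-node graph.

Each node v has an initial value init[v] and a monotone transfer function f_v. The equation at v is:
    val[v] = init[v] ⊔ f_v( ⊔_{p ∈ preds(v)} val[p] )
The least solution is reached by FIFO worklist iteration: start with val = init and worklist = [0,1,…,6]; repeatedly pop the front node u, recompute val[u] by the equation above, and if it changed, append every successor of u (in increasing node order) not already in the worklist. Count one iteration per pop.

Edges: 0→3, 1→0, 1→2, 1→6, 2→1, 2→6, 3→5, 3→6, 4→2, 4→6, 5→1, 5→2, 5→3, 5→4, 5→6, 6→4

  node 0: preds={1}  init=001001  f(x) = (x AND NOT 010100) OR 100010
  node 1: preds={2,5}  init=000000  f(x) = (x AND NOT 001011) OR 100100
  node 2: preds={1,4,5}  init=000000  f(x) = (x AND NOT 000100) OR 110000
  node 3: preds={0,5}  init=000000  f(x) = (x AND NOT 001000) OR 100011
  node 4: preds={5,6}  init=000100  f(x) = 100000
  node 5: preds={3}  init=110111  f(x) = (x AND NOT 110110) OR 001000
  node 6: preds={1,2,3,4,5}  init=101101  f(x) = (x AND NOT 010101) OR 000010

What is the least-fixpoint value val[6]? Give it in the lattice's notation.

Worklist (14 pops):
  #1 pop 0: in=000000 → 101011 (was 001001); enqueue []
  #2 pop 1: in=110111 → 110100 (was 000000); enqueue [0]
  #3 pop 2: in=110111 → 110011 (was 000000); enqueue [1]
  #4 pop 3: in=111111 → 110111 (was 000000); enqueue []
  #5 pop 4: in=111111 → 100100 (was 000100); enqueue [2]
  #6 pop 5: in=110111 → 111111 (was 110111); enqueue [3,4]
  #7 pop 6: in=111111 → 101111 (was 101101); enqueue []
  #8 pop 0: in=110100 → 101011 (no change)
  #9 pop 1: in=111111 → 110100 (no change)
  #10 pop 2: in=111111 → 111011 (was 110011); enqueue [1,6]
  #11 pop 3: in=111111 → 110111 (no change)
  #12 pop 4: in=111111 → 100100 (no change)
  #13 pop 1: in=111111 → 110100 (no change)
  #14 pop 6: in=111111 → 101111 (no change)

Fixpoint:
  val[0] = 101011
  val[1] = 110100
  val[2] = 111011
  val[3] = 110111
  val[4] = 100100
  val[5] = 111111
  val[6] = 101111

101111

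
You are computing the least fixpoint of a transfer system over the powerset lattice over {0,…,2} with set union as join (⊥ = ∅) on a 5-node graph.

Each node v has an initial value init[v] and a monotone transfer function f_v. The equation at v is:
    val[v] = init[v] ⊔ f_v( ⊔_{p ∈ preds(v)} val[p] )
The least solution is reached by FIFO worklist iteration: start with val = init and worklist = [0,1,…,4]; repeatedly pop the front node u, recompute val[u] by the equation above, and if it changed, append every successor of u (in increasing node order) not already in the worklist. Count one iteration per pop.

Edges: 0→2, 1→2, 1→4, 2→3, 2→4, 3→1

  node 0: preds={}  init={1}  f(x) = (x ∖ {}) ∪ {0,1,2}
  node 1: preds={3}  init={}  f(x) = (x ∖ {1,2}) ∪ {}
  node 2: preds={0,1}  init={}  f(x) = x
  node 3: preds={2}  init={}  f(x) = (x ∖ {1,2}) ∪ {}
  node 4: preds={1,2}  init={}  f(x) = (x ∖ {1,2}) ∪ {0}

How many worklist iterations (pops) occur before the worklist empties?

Worklist (8 pops):
  #1 pop 0: in={} → {0,1,2} (was {1}); enqueue []
  #2 pop 1: in={} → {} (no change)
  #3 pop 2: in={0,1,2} → {0,1,2} (was {}); enqueue []
  #4 pop 3: in={0,1,2} → {0} (was {}); enqueue [1]
  #5 pop 4: in={0,1,2} → {0} (was {}); enqueue []
  #6 pop 1: in={0} → {0} (was {}); enqueue [2,4]
  #7 pop 2: in={0,1,2} → {0,1,2} (no change)
  #8 pop 4: in={0,1,2} → {0} (no change)

Fixpoint:
  val[0] = {0,1,2}
  val[1] = {0}
  val[2] = {0,1,2}
  val[3] = {0}
  val[4] = {0}

8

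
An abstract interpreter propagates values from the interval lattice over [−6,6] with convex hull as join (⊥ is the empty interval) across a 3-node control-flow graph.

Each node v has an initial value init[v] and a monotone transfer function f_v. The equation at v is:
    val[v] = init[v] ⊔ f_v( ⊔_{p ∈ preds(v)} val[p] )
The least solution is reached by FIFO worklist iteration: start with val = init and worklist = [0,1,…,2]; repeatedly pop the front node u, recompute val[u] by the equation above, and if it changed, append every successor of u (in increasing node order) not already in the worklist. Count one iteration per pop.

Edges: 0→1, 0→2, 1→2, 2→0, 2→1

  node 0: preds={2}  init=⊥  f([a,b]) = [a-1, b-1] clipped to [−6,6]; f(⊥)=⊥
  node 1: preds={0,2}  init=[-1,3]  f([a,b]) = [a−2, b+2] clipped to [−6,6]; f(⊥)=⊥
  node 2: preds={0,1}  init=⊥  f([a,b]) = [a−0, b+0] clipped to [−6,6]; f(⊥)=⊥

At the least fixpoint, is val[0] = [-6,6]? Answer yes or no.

Worklist (12 pops):
  #1 pop 0: in=⊥ → ⊥ (no change)
  #2 pop 1: in=⊥ → [-1,3] (no change)
  #3 pop 2: in=[-1,3] → [-1,3] (was ⊥); enqueue [0,1]
  #4 pop 0: in=[-1,3] → [-2,2] (was ⊥); enqueue [2]
  #5 pop 1: in=[-2,3] → [-4,5] (was [-1,3]); enqueue []
  #6 pop 2: in=[-4,5] → [-4,5] (was [-1,3]); enqueue [0,1]
  #7 pop 0: in=[-4,5] → [-5,4] (was [-2,2]); enqueue [2]
  #8 pop 1: in=[-5,5] → [-6,6] (was [-4,5]); enqueue []
  #9 pop 2: in=[-6,6] → [-6,6] (was [-4,5]); enqueue [0,1]
  #10 pop 0: in=[-6,6] → [-6,5] (was [-5,4]); enqueue [2]
  #11 pop 1: in=[-6,6] → [-6,6] (no change)
  #12 pop 2: in=[-6,6] → [-6,6] (no change)

Fixpoint:
  val[0] = [-6,5]
  val[1] = [-6,6]
  val[2] = [-6,6]

no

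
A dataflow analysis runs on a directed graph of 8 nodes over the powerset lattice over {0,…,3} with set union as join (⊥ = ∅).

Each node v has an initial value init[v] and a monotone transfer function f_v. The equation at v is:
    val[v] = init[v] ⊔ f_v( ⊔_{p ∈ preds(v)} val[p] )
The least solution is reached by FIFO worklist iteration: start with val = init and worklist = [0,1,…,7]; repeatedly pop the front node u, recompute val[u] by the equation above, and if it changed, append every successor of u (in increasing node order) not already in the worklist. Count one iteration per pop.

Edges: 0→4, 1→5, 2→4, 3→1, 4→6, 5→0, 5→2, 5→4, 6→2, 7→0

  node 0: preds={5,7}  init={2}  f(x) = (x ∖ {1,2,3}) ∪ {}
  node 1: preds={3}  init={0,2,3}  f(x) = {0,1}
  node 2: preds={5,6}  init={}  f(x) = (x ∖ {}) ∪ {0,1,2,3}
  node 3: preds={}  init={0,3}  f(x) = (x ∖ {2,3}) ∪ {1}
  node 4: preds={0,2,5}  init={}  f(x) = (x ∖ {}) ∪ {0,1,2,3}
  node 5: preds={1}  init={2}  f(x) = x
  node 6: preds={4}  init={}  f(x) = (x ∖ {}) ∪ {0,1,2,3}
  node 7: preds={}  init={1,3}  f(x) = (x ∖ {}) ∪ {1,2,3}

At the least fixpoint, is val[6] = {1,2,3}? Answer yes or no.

no

Trace (12 dequeues):
  [1] u=0 | in {1,2,3} | out {2} | ==
  [2] u=1 | in {0,3} | out {0,1,2,3} | prev {0,2,3} | push {}
  [3] u=2 | in {2} | out {0,1,2,3} | prev {} | push {}
  [4] u=3 | in {} | out {0,1,3} | prev {0,3} | push {1}
  [5] u=4 | in {0,1,2,3} | out {0,1,2,3} | prev {} | push {}
  [6] u=5 | in {0,1,2,3} | out {0,1,2,3} | prev {2} | push {0,2,4}
  [7] u=6 | in {0,1,2,3} | out {0,1,2,3} | prev {} | push {}
  [8] u=7 | in {} | out {1,2,3} | prev {1,3} | push {}
  [9] u=1 | in {0,1,3} | out {0,1,2,3} | ==
  [10] u=0 | in {0,1,2,3} | out {0,2} | prev {2} | push {}
  [11] u=2 | in {0,1,2,3} | out {0,1,2,3} | ==
  [12] u=4 | in {0,1,2,3} | out {0,1,2,3} | ==

Converged values:
  [0] {0,2}
  [1] {0,1,2,3}
  [2] {0,1,2,3}
  [3] {0,1,3}
  [4] {0,1,2,3}
  [5] {0,1,2,3}
  [6] {0,1,2,3}
  [7] {1,2,3}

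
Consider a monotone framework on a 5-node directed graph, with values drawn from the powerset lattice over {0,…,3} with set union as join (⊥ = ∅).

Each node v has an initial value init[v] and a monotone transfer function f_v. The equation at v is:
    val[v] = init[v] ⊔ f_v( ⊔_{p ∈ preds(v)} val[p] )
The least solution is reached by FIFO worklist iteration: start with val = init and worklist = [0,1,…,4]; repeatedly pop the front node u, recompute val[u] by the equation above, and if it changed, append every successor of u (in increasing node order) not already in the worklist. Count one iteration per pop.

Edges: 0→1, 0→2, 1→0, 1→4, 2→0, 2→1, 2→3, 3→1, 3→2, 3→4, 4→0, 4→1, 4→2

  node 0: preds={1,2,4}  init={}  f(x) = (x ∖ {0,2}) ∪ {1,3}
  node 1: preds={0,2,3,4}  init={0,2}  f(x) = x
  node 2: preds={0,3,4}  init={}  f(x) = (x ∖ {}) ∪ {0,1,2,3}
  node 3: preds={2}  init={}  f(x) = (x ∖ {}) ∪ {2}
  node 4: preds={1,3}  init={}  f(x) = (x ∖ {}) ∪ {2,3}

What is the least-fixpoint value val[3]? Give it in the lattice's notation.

{0,1,2,3}

Worklist (8 pops):
  #1 pop 0: in={0,2} → {1,3} (was {}); enqueue []
  #2 pop 1: in={1,3} → {0,1,2,3} (was {0,2}); enqueue [0]
  #3 pop 2: in={1,3} → {0,1,2,3} (was {}); enqueue [1]
  #4 pop 3: in={0,1,2,3} → {0,1,2,3} (was {}); enqueue [2]
  #5 pop 4: in={0,1,2,3} → {0,1,2,3} (was {}); enqueue []
  #6 pop 0: in={0,1,2,3} → {1,3} (no change)
  #7 pop 1: in={0,1,2,3} → {0,1,2,3} (no change)
  #8 pop 2: in={0,1,2,3} → {0,1,2,3} (no change)

Fixpoint:
  val[0] = {1,3}
  val[1] = {0,1,2,3}
  val[2] = {0,1,2,3}
  val[3] = {0,1,2,3}
  val[4] = {0,1,2,3}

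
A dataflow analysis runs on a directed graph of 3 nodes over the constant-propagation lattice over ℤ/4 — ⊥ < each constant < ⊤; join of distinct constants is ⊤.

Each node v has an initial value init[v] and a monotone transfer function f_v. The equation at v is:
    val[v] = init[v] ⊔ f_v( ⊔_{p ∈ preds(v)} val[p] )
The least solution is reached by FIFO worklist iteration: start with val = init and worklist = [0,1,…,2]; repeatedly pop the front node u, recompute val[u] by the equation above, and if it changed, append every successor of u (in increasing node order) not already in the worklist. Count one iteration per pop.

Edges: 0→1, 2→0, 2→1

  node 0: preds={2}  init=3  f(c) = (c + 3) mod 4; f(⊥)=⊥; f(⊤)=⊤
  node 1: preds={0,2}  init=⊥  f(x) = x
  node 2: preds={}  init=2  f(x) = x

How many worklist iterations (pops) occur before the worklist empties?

3

Trace (3 dequeues):
  [1] u=0 | in 2 | out ⊤ | prev 3 | push {}
  [2] u=1 | in ⊤ | out ⊤ | prev ⊥ | push {}
  [3] u=2 | in ⊥ | out 2 | ==

Converged values:
  [0] ⊤
  [1] ⊤
  [2] 2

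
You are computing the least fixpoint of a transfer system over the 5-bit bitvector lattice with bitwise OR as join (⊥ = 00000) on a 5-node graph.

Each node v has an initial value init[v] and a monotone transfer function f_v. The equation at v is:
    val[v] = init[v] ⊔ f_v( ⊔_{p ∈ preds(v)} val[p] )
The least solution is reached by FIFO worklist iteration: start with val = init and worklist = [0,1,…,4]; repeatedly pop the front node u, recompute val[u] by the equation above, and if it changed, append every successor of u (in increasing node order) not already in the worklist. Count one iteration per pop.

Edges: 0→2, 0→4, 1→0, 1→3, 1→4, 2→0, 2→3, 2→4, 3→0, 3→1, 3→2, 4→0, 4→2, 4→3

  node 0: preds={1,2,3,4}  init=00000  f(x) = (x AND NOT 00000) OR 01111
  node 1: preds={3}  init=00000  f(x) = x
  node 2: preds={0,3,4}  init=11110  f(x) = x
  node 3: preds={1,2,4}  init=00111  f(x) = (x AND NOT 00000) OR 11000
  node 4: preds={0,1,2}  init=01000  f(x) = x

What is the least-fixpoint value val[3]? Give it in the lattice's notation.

11111

Worklist (11 pops):
  #1 pop 0: in=11111 → 11111 (was 00000); enqueue []
  #2 pop 1: in=00111 → 00111 (was 00000); enqueue [0]
  #3 pop 2: in=11111 → 11111 (was 11110); enqueue []
  #4 pop 3: in=11111 → 11111 (was 00111); enqueue [1,2]
  #5 pop 4: in=11111 → 11111 (was 01000); enqueue [3]
  #6 pop 0: in=11111 → 11111 (no change)
  #7 pop 1: in=11111 → 11111 (was 00111); enqueue [0,4]
  #8 pop 2: in=11111 → 11111 (no change)
  #9 pop 3: in=11111 → 11111 (no change)
  #10 pop 0: in=11111 → 11111 (no change)
  #11 pop 4: in=11111 → 11111 (no change)

Fixpoint:
  val[0] = 11111
  val[1] = 11111
  val[2] = 11111
  val[3] = 11111
  val[4] = 11111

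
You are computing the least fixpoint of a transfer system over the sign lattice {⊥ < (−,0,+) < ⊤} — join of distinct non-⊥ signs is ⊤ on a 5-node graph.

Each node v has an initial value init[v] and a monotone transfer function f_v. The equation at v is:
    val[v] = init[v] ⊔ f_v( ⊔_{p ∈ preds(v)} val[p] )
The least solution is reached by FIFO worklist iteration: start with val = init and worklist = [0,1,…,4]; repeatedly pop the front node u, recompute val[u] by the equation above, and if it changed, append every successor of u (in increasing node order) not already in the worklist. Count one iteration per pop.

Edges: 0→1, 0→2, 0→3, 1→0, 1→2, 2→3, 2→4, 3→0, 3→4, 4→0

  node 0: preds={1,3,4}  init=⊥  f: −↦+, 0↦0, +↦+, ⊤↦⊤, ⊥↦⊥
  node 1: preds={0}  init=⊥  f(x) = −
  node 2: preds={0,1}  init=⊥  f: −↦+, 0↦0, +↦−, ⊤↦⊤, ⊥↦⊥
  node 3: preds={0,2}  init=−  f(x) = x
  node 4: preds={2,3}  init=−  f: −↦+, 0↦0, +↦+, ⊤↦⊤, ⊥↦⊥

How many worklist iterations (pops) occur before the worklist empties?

Trace (9 dequeues):
  [1] u=0 | in − | out + | prev ⊥ | push {}
  [2] u=1 | in + | out − | prev ⊥ | push {0}
  [3] u=2 | in ⊤ | out ⊤ | prev ⊥ | push {}
  [4] u=3 | in ⊤ | out ⊤ | prev − | push {}
  [5] u=4 | in ⊤ | out ⊤ | prev − | push {}
  [6] u=0 | in ⊤ | out ⊤ | prev + | push {1,2,3}
  [7] u=1 | in ⊤ | out − | ==
  [8] u=2 | in ⊤ | out ⊤ | ==
  [9] u=3 | in ⊤ | out ⊤ | ==

Converged values:
  [0] ⊤
  [1] −
  [2] ⊤
  [3] ⊤
  [4] ⊤

9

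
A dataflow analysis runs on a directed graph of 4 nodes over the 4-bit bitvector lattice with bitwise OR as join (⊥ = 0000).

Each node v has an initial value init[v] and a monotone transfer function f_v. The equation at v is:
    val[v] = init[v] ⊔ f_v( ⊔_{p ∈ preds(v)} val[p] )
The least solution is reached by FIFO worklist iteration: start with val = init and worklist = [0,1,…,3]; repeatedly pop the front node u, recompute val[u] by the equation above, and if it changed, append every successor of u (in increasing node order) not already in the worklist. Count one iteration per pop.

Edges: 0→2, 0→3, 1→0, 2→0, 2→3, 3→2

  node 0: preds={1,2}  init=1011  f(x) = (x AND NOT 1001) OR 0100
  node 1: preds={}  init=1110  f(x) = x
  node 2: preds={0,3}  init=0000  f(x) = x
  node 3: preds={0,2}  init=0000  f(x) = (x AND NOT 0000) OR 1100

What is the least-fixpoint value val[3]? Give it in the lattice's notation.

Trace (6 dequeues):
  [1] u=0 | in 1110 | out 1111 | prev 1011 | push {}
  [2] u=1 | in 0000 | out 1110 | ==
  [3] u=2 | in 1111 | out 1111 | prev 0000 | push {0}
  [4] u=3 | in 1111 | out 1111 | prev 0000 | push {2}
  [5] u=0 | in 1111 | out 1111 | ==
  [6] u=2 | in 1111 | out 1111 | ==

Converged values:
  [0] 1111
  [1] 1110
  [2] 1111
  [3] 1111

1111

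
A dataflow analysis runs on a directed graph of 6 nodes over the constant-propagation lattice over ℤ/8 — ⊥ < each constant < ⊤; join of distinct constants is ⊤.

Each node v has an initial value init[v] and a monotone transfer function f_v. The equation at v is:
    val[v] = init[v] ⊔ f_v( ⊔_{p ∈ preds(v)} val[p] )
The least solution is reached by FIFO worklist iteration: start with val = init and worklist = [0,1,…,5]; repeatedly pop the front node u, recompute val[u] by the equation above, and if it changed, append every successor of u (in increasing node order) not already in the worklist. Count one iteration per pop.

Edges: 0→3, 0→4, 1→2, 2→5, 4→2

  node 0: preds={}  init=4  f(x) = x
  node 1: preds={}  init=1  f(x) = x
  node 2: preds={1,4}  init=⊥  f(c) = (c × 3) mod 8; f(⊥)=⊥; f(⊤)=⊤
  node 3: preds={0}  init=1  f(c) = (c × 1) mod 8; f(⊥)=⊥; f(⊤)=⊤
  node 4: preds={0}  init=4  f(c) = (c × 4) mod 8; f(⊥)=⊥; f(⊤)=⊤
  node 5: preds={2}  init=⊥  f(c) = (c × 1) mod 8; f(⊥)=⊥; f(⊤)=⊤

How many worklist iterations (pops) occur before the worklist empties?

7

Trace (7 dequeues):
  [1] u=0 | in ⊥ | out 4 | ==
  [2] u=1 | in ⊥ | out 1 | ==
  [3] u=2 | in ⊤ | out ⊤ | prev ⊥ | push {}
  [4] u=3 | in 4 | out ⊤ | prev 1 | push {}
  [5] u=4 | in 4 | out ⊤ | prev 4 | push {2}
  [6] u=5 | in ⊤ | out ⊤ | prev ⊥ | push {}
  [7] u=2 | in ⊤ | out ⊤ | ==

Converged values:
  [0] 4
  [1] 1
  [2] ⊤
  [3] ⊤
  [4] ⊤
  [5] ⊤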